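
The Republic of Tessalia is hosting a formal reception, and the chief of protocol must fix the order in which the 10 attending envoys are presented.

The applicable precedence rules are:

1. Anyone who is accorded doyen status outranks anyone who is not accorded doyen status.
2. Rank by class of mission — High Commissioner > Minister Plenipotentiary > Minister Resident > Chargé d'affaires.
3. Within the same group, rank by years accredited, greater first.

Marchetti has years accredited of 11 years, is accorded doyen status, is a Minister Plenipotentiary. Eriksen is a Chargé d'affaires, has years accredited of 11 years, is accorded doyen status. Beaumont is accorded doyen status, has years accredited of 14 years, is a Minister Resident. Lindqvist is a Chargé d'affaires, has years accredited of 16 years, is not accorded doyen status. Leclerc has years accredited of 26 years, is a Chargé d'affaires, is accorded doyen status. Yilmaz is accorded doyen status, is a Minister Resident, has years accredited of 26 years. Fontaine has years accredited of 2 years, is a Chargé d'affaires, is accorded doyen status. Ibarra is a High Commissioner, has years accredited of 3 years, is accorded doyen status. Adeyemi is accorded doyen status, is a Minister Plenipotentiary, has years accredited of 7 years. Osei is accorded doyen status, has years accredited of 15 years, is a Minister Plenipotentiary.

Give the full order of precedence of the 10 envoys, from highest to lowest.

By the first rule: Ibarra, Osei, Marchetti, Adeyemi, Yilmaz, Beaumont, Leclerc, Eriksen and Fontaine (each accorded doyen status); then Lindqvist (not accorded doyen status).
Among Ibarra, Osei, Marchetti, Adeyemi, Yilmaz, Beaumont, Leclerc, Eriksen and Fontaine, by class of mission: Ibarra (High Commissioner) before Osei, Marchetti and Adeyemi (Minister Plenipotentiary) before Yilmaz and Beaumont (Minister Resident) before Leclerc, Eriksen and Fontaine (Chargé d'affaires).
Among Osei, Marchetti and Adeyemi, by years accredited (higher first): Osei (15 years) before Marchetti (11 years) before Adeyemi (7 years).
Among Yilmaz and Beaumont, by years accredited (higher first): Yilmaz (26 years) before Beaumont (14 years).
Among Leclerc, Eriksen and Fontaine, by years accredited (higher first): Leclerc (26 years) before Eriksen (11 years) before Fontaine (2 years).
Full order: Ibarra, Osei, Marchetti, Adeyemi, Yilmaz, Beaumont, Leclerc, Eriksen, Fontaine, Lindqvist.

Ibarra, Osei, Marchetti, Adeyemi, Yilmaz, Beaumont, Leclerc, Eriksen, Fontaine, Lindqvist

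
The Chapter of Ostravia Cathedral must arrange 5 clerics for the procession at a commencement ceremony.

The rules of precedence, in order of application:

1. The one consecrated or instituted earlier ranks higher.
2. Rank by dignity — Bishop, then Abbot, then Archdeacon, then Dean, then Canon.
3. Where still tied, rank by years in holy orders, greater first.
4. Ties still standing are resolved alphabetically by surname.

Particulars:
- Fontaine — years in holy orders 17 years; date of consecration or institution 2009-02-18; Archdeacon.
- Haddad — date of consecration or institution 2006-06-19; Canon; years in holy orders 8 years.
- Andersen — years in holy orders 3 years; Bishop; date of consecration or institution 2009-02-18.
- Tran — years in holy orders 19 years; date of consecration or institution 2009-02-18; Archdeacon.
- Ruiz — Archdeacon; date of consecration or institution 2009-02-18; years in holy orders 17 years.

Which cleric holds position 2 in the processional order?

Andersen

By date of consecration or institution (earlier first): Haddad (2006-06-19); then Andersen, Tran, Fontaine and Ruiz (each 2009-02-18).
Among Andersen, Tran, Fontaine and Ruiz, by dignity: Andersen (Bishop) before Tran, Fontaine and Ruiz (Archdeacon).
Among Tran, Fontaine and Ruiz, by years in holy orders (higher first): Tran (19 years) before Fontaine and Ruiz (17 years).
Among Fontaine and Ruiz, alphabetically by surname: Fontaine before Ruiz.
Order: Haddad, Andersen, Tran, Fontaine, Ruiz.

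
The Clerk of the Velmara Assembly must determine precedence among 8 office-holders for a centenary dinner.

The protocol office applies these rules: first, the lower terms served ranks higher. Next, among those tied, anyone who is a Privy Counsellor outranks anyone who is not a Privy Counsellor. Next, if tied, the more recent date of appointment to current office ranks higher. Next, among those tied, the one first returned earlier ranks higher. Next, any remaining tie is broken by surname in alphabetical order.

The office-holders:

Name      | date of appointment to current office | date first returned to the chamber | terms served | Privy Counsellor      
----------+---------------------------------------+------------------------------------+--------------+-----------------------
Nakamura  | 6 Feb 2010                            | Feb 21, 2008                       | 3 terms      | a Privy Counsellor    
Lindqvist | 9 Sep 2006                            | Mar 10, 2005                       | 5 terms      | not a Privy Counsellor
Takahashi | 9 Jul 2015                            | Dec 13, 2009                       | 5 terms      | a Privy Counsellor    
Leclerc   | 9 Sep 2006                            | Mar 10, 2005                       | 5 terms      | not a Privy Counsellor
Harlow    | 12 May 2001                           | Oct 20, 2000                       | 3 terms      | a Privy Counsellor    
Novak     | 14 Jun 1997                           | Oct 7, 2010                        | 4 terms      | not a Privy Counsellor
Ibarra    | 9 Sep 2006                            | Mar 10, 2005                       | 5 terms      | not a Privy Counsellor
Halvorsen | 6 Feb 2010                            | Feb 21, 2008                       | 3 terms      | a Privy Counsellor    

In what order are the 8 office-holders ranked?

Halvorsen, Nakamura, Harlow, Novak, Takahashi, Ibarra, Leclerc, Lindqvist

By terms served (lower first): Halvorsen, Nakamura and Harlow (each 3 terms); then Novak (4 terms); then Takahashi, Ibarra, Leclerc and Lindqvist (each 5 terms).
Halvorsen, Nakamura and Harlow are each a Privy Counsellor, so the next rule applies.
Among Halvorsen, Nakamura and Harlow, by date of appointment to current office (later first): Halvorsen and Nakamura (6 Feb 2010) before Harlow (12 May 2001).
Halvorsen and Nakamura both have date first returned to the chamber Feb 21, 2008, so the next rule applies.
Among Halvorsen and Nakamura, alphabetically by surname: Halvorsen before Nakamura.
Among Takahashi, Ibarra, Leclerc and Lindqvist, a Privy Counsellor before not a Privy Counsellor: Takahashi (a Privy Counsellor) before Ibarra, Leclerc and Lindqvist (not a Privy Counsellor).
Ibarra, Leclerc and Lindqvist all have date of appointment to current office 9 Sep 2006, so the next rule applies.
Ibarra, Leclerc and Lindqvist all have date first returned to the chamber Mar 10, 2005, so the next rule applies.
Among Ibarra, Leclerc and Lindqvist, alphabetically by surname: Ibarra before Leclerc before Lindqvist.
Full order: Halvorsen, Nakamura, Harlow, Novak, Takahashi, Ibarra, Leclerc, Lindqvist.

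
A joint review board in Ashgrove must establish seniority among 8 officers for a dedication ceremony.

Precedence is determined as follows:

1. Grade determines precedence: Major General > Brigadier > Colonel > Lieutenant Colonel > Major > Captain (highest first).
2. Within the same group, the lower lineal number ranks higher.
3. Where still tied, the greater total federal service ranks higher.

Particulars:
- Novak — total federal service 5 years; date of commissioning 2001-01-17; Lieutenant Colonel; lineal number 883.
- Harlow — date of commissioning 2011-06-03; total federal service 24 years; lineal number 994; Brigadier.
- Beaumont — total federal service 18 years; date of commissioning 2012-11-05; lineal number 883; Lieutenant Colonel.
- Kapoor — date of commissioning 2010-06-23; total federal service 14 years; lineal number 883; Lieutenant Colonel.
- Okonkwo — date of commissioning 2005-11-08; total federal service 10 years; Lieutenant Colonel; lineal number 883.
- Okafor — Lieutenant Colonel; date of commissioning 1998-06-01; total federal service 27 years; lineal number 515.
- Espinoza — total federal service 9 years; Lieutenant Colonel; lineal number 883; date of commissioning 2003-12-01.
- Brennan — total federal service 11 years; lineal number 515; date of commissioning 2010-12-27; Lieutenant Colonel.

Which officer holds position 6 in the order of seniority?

By grade: Harlow (Brigadier); then Okafor, Brennan, Beaumont, Kapoor, Okonkwo, Espinoza and Novak (Lieutenant Colonel).
Among Okafor, Brennan, Beaumont, Kapoor, Okonkwo, Espinoza and Novak, by lineal number (lower first): Okafor and Brennan (515) before Beaumont, Kapoor, Okonkwo, Espinoza and Novak (883).
Among Okafor and Brennan, by total federal service (higher first): Okafor (27 years) before Brennan (11 years).
Among Beaumont, Kapoor, Okonkwo, Espinoza and Novak, by total federal service (higher first): Beaumont (18 years) before Kapoor (14 years) before Okonkwo (10 years) before Espinoza (9 years) before Novak (5 years).
Order: Harlow, Okafor, Brennan, Beaumont, Kapoor, Okonkwo, Espinoza, Novak.

Okonkwo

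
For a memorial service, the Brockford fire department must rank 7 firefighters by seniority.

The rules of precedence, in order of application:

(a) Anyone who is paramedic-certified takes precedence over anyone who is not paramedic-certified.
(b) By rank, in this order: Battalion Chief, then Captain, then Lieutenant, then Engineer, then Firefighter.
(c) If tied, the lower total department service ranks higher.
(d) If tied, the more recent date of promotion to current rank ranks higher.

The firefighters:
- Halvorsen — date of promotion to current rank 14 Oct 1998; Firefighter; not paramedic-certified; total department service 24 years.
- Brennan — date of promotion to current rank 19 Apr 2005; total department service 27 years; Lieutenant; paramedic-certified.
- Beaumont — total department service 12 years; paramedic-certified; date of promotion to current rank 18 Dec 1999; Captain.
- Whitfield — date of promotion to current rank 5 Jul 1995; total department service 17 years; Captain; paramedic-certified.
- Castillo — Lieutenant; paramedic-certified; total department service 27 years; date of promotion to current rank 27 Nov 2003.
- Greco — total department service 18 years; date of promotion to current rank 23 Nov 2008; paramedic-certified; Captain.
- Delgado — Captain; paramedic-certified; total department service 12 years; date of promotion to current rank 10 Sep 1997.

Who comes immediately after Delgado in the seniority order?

By the first rule: Beaumont, Delgado, Whitfield, Greco, Brennan and Castillo (each paramedic-certified); then Halvorsen (not paramedic-certified).
Among Beaumont, Delgado, Whitfield, Greco, Brennan and Castillo, by rank: Beaumont, Delgado, Whitfield and Greco (Captain) before Brennan and Castillo (Lieutenant).
Among Beaumont, Delgado, Whitfield and Greco, by total department service (lower first): Beaumont and Delgado (12 years) before Whitfield (17 years) before Greco (18 years).
Among Beaumont and Delgado, by date of promotion to current rank (later first): Beaumont (18 Dec 1999) before Delgado (10 Sep 1997).
Brennan and Castillo both have total department service 27 years, so the next rule applies.
Among Brennan and Castillo, by date of promotion to current rank (later first): Brennan (19 Apr 2005) before Castillo (27 Nov 2003).
Order: Beaumont, Delgado, Whitfield, Greco, Brennan, Castillo, Halvorsen.

Whitfield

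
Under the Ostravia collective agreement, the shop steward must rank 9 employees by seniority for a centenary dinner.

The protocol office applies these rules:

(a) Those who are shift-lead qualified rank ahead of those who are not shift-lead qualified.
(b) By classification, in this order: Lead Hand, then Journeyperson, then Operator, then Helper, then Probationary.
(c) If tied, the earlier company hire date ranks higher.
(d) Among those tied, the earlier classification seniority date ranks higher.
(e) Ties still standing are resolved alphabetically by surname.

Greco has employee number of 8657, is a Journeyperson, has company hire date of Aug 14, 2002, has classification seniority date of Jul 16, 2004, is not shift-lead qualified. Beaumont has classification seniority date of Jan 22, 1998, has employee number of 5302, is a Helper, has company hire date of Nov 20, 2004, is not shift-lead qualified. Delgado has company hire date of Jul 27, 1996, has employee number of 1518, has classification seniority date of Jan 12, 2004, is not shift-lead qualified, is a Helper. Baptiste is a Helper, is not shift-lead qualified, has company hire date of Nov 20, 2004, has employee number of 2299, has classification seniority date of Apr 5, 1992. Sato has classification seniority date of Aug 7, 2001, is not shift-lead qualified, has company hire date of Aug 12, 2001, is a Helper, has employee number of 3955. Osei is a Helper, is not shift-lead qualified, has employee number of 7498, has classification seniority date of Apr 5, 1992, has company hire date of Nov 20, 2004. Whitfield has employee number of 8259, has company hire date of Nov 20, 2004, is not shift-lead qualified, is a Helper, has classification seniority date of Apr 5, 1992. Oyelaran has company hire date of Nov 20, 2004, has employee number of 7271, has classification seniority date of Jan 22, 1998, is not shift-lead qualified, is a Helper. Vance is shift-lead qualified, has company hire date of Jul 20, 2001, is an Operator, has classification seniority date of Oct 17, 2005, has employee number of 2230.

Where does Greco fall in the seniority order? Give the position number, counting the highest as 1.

By the first rule: Vance (shift-lead qualified); then Greco, Delgado, Sato, Baptiste, Osei, Whitfield, Beaumont and Oyelaran (each not shift-lead qualified).
Among Greco, Delgado, Sato, Baptiste, Osei, Whitfield, Beaumont and Oyelaran, by classification: Greco (Journeyperson) before Delgado, Sato, Baptiste, Osei, Whitfield, Beaumont and Oyelaran (Helper).
Among Delgado, Sato, Baptiste, Osei, Whitfield, Beaumont and Oyelaran, by company hire date (earlier first): Delgado (Jul 27, 1996) before Sato (Aug 12, 2001) before Baptiste, Osei, Whitfield, Beaumont and Oyelaran (Nov 20, 2004).
Among Baptiste, Osei, Whitfield, Beaumont and Oyelaran, by classification seniority date (earlier first): Baptiste, Osei and Whitfield (Apr 5, 1992) before Beaumont and Oyelaran (Jan 22, 1998).
Among Baptiste, Osei and Whitfield, alphabetically by surname: Baptiste before Osei before Whitfield.
Among Beaumont and Oyelaran, alphabetically by surname: Beaumont before Oyelaran.
Order: Vance, Greco, Delgado, Sato, Baptiste, Osei, Whitfield, Beaumont, Oyelaran. So position 2.

2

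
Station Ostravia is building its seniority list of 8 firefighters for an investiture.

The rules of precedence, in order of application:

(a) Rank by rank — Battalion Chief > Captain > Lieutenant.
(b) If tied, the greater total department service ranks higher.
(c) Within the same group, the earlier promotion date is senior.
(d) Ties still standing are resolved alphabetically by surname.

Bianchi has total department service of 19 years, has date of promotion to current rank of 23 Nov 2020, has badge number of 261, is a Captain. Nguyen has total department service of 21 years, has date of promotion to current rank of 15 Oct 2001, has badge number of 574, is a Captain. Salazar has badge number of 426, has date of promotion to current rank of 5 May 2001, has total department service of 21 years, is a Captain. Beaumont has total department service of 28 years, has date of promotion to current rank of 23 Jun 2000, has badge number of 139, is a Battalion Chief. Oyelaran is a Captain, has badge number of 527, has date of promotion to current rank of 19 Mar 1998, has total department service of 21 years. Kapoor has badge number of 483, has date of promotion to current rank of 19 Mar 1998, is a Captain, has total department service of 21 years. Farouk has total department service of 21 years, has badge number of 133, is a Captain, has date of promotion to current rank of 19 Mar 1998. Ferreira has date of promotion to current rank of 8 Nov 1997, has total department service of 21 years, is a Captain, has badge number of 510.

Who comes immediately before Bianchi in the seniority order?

By rank: Beaumont (Battalion Chief); then Ferreira, Farouk, Kapoor, Oyelaran, Salazar, Nguyen and Bianchi (Captain).
Among Ferreira, Farouk, Kapoor, Oyelaran, Salazar, Nguyen and Bianchi, by total department service (higher first): Ferreira, Farouk, Kapoor, Oyelaran, Salazar and Nguyen (21 years) before Bianchi (19 years).
Among Ferreira, Farouk, Kapoor, Oyelaran, Salazar and Nguyen, by date of promotion to current rank (earlier first): Ferreira (8 Nov 1997) before Farouk, Kapoor and Oyelaran (19 Mar 1998) before Salazar (5 May 2001) before Nguyen (15 Oct 2001).
Among Farouk, Kapoor and Oyelaran, alphabetically by surname: Farouk before Kapoor before Oyelaran.
Order: Beaumont, Ferreira, Farouk, Kapoor, Oyelaran, Salazar, Nguyen, Bianchi.

Nguyen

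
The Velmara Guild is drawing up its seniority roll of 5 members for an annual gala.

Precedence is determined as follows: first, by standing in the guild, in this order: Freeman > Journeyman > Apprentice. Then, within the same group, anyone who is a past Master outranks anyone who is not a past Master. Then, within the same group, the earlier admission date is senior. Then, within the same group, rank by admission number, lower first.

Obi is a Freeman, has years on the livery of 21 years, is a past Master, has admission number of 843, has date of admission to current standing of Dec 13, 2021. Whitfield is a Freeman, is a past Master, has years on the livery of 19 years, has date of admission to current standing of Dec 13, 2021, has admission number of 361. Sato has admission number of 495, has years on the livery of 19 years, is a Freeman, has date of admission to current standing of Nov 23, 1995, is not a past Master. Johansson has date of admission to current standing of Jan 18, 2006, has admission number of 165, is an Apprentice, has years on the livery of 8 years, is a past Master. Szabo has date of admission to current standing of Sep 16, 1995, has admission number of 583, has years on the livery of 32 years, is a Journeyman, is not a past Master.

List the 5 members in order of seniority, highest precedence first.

By standing in the guild: Whitfield, Obi and Sato (Freeman); then Szabo (Journeyman); then Johansson (Apprentice).
Among Whitfield, Obi and Sato, a past Master before not a past Master: Whitfield and Obi (a past Master) before Sato (not a past Master).
Whitfield and Obi both have date of admission to current standing Dec 13, 2021, so the next rule applies.
Among Whitfield and Obi, by admission number (lower first): Whitfield (361) before Obi (843).
Full order: Whitfield, Obi, Sato, Szabo, Johansson.

Whitfield, Obi, Sato, Szabo, Johansson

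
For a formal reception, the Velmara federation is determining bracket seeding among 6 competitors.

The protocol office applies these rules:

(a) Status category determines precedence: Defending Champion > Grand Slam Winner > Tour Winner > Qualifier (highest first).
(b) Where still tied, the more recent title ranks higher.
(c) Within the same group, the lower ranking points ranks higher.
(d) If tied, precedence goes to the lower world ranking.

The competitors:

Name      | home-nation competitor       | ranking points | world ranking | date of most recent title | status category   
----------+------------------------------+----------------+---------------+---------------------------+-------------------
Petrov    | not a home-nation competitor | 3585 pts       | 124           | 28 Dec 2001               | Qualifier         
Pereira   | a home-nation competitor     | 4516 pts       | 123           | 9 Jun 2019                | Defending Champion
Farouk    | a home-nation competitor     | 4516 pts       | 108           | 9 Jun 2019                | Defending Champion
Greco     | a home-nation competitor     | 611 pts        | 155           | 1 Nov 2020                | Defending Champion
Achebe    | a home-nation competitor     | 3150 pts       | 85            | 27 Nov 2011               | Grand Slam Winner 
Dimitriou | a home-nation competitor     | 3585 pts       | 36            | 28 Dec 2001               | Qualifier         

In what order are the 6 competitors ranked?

By status category: Greco, Farouk and Pereira (Defending Champion); then Achebe (Grand Slam Winner); then Dimitriou and Petrov (Qualifier).
Among Greco, Farouk and Pereira, by date of most recent title (later first): Greco (1 Nov 2020) before Farouk and Pereira (9 Jun 2019).
Farouk and Pereira both have ranking points 4516 pts, so the next rule applies.
Among Farouk and Pereira, by world ranking (lower first): Farouk (108) before Pereira (123).
Dimitriou and Petrov both have date of most recent title 28 Dec 2001, so the next rule applies.
Dimitriou and Petrov both have ranking points 3585 pts, so the next rule applies.
Among Dimitriou and Petrov, by world ranking (lower first): Dimitriou (36) before Petrov (124).
Full order: Greco, Farouk, Pereira, Achebe, Dimitriou, Petrov.

Greco, Farouk, Pereira, Achebe, Dimitriou, Petrov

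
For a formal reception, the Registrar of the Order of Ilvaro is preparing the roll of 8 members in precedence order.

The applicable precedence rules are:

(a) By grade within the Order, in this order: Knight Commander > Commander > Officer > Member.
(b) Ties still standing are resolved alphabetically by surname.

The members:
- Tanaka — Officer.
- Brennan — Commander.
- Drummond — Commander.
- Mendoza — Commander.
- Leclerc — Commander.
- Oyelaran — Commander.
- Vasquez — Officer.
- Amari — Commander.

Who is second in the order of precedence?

By grade within the Order: Amari, Brennan, Drummond, Leclerc, Mendoza and Oyelaran (Commander); then Tanaka and Vasquez (Officer).
Among Amari, Brennan, Drummond, Leclerc, Mendoza and Oyelaran, alphabetically by surname: Amari before Brennan before Drummond before Leclerc before Mendoza before Oyelaran.
Among Tanaka and Vasquez, alphabetically by surname: Tanaka before Vasquez.
Order: Amari, Brennan, Drummond, Leclerc, Mendoza, Oyelaran, Tanaka, Vasquez.

Brennan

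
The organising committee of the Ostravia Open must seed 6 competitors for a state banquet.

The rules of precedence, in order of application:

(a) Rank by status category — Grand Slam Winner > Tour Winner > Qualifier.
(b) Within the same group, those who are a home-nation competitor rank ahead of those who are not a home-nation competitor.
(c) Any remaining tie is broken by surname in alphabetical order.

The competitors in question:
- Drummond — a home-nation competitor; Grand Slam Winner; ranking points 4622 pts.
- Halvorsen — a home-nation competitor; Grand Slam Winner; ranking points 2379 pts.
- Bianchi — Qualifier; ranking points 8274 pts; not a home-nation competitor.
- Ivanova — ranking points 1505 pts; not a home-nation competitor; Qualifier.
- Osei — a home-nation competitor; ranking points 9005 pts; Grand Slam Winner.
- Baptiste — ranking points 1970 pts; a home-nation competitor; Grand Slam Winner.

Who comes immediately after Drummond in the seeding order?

Halvorsen

By status category: Baptiste, Drummond, Halvorsen and Osei (Grand Slam Winner); then Bianchi and Ivanova (Qualifier).
Baptiste, Drummond, Halvorsen and Osei are each a home-nation competitor, so the next rule applies.
Among Baptiste, Drummond, Halvorsen and Osei, alphabetically by surname: Baptiste before Drummond before Halvorsen before Osei.
Bianchi and Ivanova are each not a home-nation competitor, so the next rule applies.
Among Bianchi and Ivanova, alphabetically by surname: Bianchi before Ivanova.
Order: Baptiste, Drummond, Halvorsen, Osei, Bianchi, Ivanova.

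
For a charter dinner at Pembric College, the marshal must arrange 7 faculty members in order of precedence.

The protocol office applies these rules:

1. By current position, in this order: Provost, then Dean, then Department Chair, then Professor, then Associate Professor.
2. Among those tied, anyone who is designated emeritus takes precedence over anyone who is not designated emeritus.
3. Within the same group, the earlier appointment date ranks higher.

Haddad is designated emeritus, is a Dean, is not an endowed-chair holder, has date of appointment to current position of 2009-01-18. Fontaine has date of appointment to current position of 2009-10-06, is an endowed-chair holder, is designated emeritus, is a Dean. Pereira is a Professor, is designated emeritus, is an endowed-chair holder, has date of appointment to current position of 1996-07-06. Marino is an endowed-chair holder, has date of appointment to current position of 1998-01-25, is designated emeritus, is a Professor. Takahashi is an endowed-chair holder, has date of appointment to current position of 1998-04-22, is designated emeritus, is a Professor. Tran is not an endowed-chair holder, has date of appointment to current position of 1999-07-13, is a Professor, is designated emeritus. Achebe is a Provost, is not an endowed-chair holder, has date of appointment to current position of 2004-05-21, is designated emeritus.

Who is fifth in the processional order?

Marino

By current position: Achebe (Provost); then Haddad and Fontaine (Dean); then Pereira, Marino, Takahashi and Tran (Professor).
Haddad and Fontaine are each designated emeritus, so the next rule applies.
Among Haddad and Fontaine, by date of appointment to current position (earlier first): Haddad (2009-01-18) before Fontaine (2009-10-06).
Pereira, Marino, Takahashi and Tran are each designated emeritus, so the next rule applies.
Among Pereira, Marino, Takahashi and Tran, by date of appointment to current position (earlier first): Pereira (1996-07-06) before Marino (1998-01-25) before Takahashi (1998-04-22) before Tran (1999-07-13).
Order: Achebe, Haddad, Fontaine, Pereira, Marino, Takahashi, Tran.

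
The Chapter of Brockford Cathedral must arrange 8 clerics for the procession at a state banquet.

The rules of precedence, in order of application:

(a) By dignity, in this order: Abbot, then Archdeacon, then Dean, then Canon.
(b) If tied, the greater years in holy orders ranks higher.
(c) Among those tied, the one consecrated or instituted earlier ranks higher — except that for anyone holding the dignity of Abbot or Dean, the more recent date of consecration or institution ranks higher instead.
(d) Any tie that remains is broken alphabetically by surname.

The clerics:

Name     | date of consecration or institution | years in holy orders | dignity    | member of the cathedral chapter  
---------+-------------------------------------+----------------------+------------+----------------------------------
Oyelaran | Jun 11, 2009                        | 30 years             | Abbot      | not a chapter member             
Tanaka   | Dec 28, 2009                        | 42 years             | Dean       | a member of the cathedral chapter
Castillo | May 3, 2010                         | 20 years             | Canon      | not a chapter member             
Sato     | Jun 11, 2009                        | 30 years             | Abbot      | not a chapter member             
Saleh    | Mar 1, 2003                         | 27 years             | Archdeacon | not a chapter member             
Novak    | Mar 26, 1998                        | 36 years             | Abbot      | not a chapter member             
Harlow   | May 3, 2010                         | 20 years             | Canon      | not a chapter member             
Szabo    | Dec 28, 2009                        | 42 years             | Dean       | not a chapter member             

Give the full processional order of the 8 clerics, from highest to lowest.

By dignity: Novak, Oyelaran and Sato (Abbot); then Saleh (Archdeacon); then Szabo and Tanaka (Dean); then Castillo and Harlow (Canon).
Among Novak, Oyelaran and Sato, by years in holy orders (higher first): Novak (36 years) before Oyelaran and Sato (30 years).
Oyelaran and Sato both have date of consecration or institution Jun 11, 2009, so the next rule applies.
Among Oyelaran and Sato, alphabetically by surname: Oyelaran before Sato.
Szabo and Tanaka both have years in holy orders 42 years, so the next rule applies.
Szabo and Tanaka both have date of consecration or institution Dec 28, 2009, so the next rule applies.
Among Szabo and Tanaka, alphabetically by surname: Szabo before Tanaka.
Castillo and Harlow both have years in holy orders 20 years, so the next rule applies.
Castillo and Harlow both have date of consecration or institution May 3, 2010, so the next rule applies.
Among Castillo and Harlow, alphabetically by surname: Castillo before Harlow.
Full order: Novak, Oyelaran, Sato, Saleh, Szabo, Tanaka, Castillo, Harlow.

Novak, Oyelaran, Sato, Saleh, Szabo, Tanaka, Castillo, Harlow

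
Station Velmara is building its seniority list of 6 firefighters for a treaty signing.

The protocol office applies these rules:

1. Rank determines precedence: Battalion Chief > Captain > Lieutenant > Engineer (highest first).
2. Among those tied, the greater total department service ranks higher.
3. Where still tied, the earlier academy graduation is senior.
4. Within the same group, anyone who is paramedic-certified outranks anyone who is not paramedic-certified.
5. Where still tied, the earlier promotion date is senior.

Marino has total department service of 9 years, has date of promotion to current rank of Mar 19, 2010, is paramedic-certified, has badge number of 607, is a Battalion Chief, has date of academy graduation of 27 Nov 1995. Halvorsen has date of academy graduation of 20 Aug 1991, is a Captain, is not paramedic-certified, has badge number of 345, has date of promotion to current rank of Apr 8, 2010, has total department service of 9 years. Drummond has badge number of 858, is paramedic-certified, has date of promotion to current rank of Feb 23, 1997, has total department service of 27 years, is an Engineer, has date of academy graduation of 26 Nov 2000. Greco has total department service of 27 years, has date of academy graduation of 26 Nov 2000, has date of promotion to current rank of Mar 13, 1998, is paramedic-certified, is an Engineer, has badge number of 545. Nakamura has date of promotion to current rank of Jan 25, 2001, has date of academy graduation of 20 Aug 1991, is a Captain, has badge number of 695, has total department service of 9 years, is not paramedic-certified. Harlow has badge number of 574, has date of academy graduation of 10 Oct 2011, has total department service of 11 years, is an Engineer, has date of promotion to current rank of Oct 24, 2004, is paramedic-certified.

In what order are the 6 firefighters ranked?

By rank: Marino (Battalion Chief); then Nakamura and Halvorsen (Captain); then Drummond, Greco and Harlow (Engineer).
Nakamura and Halvorsen both have total department service 9 years, so the next rule applies.
Nakamura and Halvorsen both have date of academy graduation 20 Aug 1991, so the next rule applies.
Nakamura and Halvorsen are each not paramedic-certified, so the next rule applies.
Among Nakamura and Halvorsen, by date of promotion to current rank (earlier first): Nakamura (Jan 25, 2001) before Halvorsen (Apr 8, 2010).
Among Drummond, Greco and Harlow, by total department service (higher first): Drummond and Greco (27 years) before Harlow (11 years).
Drummond and Greco both have date of academy graduation 26 Nov 2000, so the next rule applies.
Drummond and Greco are each paramedic-certified, so the next rule applies.
Among Drummond and Greco, by date of promotion to current rank (earlier first): Drummond (Feb 23, 1997) before Greco (Mar 13, 1998).
Full order: Marino, Nakamura, Halvorsen, Drummond, Greco, Harlow.

Marino, Nakamura, Halvorsen, Drummond, Greco, Harlow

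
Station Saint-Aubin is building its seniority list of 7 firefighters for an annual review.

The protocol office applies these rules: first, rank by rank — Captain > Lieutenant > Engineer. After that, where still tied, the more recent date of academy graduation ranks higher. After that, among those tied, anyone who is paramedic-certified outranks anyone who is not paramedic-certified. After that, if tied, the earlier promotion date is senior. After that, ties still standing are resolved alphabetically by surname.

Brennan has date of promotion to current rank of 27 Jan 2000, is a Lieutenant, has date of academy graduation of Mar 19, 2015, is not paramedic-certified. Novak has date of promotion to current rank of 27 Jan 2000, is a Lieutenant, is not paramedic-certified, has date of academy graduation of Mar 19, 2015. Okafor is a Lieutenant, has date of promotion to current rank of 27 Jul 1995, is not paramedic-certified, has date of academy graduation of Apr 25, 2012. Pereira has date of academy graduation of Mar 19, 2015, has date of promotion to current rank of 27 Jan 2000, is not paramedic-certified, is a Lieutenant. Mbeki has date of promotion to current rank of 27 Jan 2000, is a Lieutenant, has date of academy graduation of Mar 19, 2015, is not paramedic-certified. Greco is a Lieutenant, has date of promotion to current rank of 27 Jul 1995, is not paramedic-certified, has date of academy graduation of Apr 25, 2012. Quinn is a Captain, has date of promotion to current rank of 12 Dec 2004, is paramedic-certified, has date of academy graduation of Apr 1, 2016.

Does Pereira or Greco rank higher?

Pereira

By rank: Quinn (Captain); then Brennan, Mbeki, Novak, Pereira, Greco and Okafor (Lieutenant).
Among Brennan, Mbeki, Novak, Pereira, Greco and Okafor, by date of academy graduation (later first): Brennan, Mbeki, Novak and Pereira (Mar 19, 2015) before Greco and Okafor (Apr 25, 2012).
Brennan, Mbeki, Novak and Pereira are each not paramedic-certified, so the next rule applies.
Brennan, Mbeki, Novak and Pereira all have date of promotion to current rank 27 Jan 2000, so the next rule applies.
Among Brennan, Mbeki, Novak and Pereira, alphabetically by surname: Brennan before Mbeki before Novak before Pereira.
Greco and Okafor are each not paramedic-certified, so the next rule applies.
Greco and Okafor both have date of promotion to current rank 27 Jul 1995, so the next rule applies.
Among Greco and Okafor, alphabetically by surname: Greco before Okafor.
So Pereira takes precedence.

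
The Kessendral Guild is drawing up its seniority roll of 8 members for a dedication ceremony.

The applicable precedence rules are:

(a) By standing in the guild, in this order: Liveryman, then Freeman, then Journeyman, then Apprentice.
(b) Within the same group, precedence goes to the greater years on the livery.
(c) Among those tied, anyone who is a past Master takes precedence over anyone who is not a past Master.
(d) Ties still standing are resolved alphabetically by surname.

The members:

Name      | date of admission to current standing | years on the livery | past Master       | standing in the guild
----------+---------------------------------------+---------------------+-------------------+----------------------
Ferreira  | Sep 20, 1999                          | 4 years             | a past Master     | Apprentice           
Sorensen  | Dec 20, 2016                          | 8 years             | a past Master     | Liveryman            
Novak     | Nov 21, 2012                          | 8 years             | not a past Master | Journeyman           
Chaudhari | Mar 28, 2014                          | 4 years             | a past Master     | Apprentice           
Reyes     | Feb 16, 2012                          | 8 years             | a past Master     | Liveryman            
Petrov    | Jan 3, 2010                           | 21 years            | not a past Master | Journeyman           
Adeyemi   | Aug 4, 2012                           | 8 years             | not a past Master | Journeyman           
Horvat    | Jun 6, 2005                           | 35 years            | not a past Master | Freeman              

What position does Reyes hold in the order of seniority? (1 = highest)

1

By standing in the guild: Reyes and Sorensen (Liveryman); then Horvat (Freeman); then Petrov, Adeyemi and Novak (Journeyman); then Chaudhari and Ferreira (Apprentice).
Reyes and Sorensen both have years on the livery 8 years, so the next rule applies.
Reyes and Sorensen are each a past Master, so the next rule applies.
Among Reyes and Sorensen, alphabetically by surname: Reyes before Sorensen.
Among Petrov, Adeyemi and Novak, by years on the livery (higher first): Petrov (21 years) before Adeyemi and Novak (8 years).
Adeyemi and Novak are each not a past Master, so the next rule applies.
Among Adeyemi and Novak, alphabetically by surname: Adeyemi before Novak.
Chaudhari and Ferreira both have years on the livery 4 years, so the next rule applies.
Chaudhari and Ferreira are each a past Master, so the next rule applies.
Among Chaudhari and Ferreira, alphabetically by surname: Chaudhari before Ferreira.
Order: Reyes, Sorensen, Horvat, Petrov, Adeyemi, Novak, Chaudhari, Ferreira. So position 1.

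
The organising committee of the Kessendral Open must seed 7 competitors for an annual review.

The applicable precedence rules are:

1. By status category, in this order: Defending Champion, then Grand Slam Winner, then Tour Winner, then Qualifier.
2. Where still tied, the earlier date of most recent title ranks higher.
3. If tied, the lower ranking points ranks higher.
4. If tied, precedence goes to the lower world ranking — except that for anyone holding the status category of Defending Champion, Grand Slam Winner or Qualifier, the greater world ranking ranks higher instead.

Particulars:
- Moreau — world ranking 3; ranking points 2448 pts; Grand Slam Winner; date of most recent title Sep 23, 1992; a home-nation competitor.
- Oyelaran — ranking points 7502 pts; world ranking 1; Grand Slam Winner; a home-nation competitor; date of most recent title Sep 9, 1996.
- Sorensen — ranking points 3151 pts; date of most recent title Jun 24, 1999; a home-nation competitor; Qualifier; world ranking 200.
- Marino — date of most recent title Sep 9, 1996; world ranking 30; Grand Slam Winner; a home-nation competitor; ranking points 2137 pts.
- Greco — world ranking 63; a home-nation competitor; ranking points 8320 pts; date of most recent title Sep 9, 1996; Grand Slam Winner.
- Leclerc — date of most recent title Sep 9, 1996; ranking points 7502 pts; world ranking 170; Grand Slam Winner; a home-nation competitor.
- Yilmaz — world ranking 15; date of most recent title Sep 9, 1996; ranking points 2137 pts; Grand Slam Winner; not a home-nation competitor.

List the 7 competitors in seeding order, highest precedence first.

Moreau, Marino, Yilmaz, Leclerc, Oyelaran, Greco, Sorensen

By status category: Moreau, Marino, Yilmaz, Leclerc, Oyelaran and Greco (Grand Slam Winner); then Sorensen (Qualifier).
Among Moreau, Marino, Yilmaz, Leclerc, Oyelaran and Greco, by date of most recent title (earlier first): Moreau (Sep 23, 1992) before Marino, Yilmaz, Leclerc, Oyelaran and Greco (Sep 9, 1996).
Among Marino, Yilmaz, Leclerc, Oyelaran and Greco, by ranking points (lower first): Marino and Yilmaz (2137 pts) before Leclerc and Oyelaran (7502 pts) before Greco (8320 pts).
Among Marino and Yilmaz, by world ranking (higher first) (reversed rule for this group): Marino (30) before Yilmaz (15).
Among Leclerc and Oyelaran, by world ranking (higher first) (reversed rule for this group): Leclerc (170) before Oyelaran (1).
Full order: Moreau, Marino, Yilmaz, Leclerc, Oyelaran, Greco, Sorensen.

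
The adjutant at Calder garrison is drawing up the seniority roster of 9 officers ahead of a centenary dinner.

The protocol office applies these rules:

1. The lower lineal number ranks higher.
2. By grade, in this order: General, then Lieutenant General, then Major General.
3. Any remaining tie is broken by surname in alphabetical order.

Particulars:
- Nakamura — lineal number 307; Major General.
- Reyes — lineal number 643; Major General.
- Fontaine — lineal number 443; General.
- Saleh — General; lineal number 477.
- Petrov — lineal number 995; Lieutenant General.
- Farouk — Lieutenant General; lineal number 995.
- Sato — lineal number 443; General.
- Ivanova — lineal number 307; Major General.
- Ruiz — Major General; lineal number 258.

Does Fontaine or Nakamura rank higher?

Nakamura

By lineal number (lower first): Ruiz (258); then Ivanova and Nakamura (both 307); then Fontaine and Sato (both 443); then Saleh (477); then Reyes (643); then Farouk and Petrov (both 995).
Ivanova and Nakamura are each Major General, so the next rule applies.
Among Ivanova and Nakamura, alphabetically by surname: Ivanova before Nakamura.
Fontaine and Sato are each General, so the next rule applies.
Among Fontaine and Sato, alphabetically by surname: Fontaine before Sato.
Farouk and Petrov are each Lieutenant General, so the next rule applies.
Among Farouk and Petrov, alphabetically by surname: Farouk before Petrov.
So Nakamura takes precedence.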